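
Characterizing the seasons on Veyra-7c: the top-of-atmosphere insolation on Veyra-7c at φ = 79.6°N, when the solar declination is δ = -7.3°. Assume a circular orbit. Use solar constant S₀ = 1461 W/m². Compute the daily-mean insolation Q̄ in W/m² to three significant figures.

cos H₀ = −tan(+79.6°) tan(-7.300°) = 0.6980, H₀ = 0.7982 rad.
Bracket: H₀ sin φ sin δ + cos φ cos δ sin H₀ = 0.7982×0.98357×-0.12706 + 0.18052×0.99189×0.71612 = -0.099753 + 0.128226 = 0.028473.
Q̄ = (S₀/π) × [bracket] = (1461/π) × 0.028473 = 13.24 W/m².

Q̄ ≈ 13.2 W/m²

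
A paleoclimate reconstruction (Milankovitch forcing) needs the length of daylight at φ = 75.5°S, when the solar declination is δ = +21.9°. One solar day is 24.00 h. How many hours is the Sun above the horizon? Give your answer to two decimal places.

cos H₀ = −tan φ · tan δ = 1.5544 ≥ 1, so the Sun never rises (polar night) and H₀ = 0.
Daylight = 2H₀/(2π) × 24.00 h = (0.0000/π) × 24.00 = 0.00 h.

0.00 h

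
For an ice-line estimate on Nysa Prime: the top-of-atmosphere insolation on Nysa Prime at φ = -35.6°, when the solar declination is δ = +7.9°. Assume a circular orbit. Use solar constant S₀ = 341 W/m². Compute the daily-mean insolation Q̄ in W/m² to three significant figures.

Q̄ ≈ 74.2 W/m²

cos H₀ = −tan(-35.6°) tan(+7.900°) = 0.0993, H₀ = 1.4713 rad.
Bracket: H₀ sin φ sin δ + cos φ cos δ sin H₀ = 1.4713×-0.58212×0.13744 + 0.81310×0.99051×0.99505 = -0.117714 + 0.801397 = 0.683683.
Q̄ = (S₀/π) × [bracket] = (341/π) × 0.683683 = 74.21 W/m².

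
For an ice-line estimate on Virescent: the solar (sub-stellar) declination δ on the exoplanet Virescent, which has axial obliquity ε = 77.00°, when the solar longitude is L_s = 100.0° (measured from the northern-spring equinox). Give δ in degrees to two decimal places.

sin δ = sin ε · sin L_s = sin 77.00° × sin 100.0° = 0.959567.
δ = arcsin(0.959567) = +73.65°.

δ = +73.65°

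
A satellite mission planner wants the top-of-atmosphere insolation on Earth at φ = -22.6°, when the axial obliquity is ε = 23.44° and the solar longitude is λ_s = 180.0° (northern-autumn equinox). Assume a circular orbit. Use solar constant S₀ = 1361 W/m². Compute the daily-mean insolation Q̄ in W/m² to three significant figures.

Solar declination: sin δ = sin ε · sin λ_s = sin 23.44° × sin 180.0° = 0.00000, so δ = +0.000°.
cos H₀ = −tan(-22.6°) tan(+0.000°) = 0.0000, H₀ = 1.5708 rad.
Bracket: H₀ sin φ sin δ + cos φ cos δ sin H₀ = 1.5708×-0.38430×0.00000 + 0.92321×1.00000×1.00000 = -0.000000 + 0.923210 = 0.923210.
Q̄ = (S₀/π) × [bracket] = (1361/π) × 0.923210 = 400.0 W/m².

Q̄ ≈ 400 W/m²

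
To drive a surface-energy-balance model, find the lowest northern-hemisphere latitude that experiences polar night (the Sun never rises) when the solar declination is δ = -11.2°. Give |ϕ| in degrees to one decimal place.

Polar night requires cos h₀ = −tan ϕ tan δ ≥ 1, i.e. tan ϕ tan δ ≤ −1.
The boundary is |tan ϕ| · |tan δ| = 1, so |ϕ| = 90° − |δ| = 90° − 11.2° = 78.8° in the northern hemisphere.

|ϕ| = 78.8°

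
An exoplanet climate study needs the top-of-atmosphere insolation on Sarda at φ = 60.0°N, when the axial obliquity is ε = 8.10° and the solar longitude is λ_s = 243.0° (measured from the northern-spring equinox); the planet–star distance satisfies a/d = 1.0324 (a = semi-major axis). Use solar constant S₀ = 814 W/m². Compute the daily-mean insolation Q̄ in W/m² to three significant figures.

Q̄ ≈ 93.1 W/m²

Solar declination: sin δ = sin ε · sin λ_s = sin 8.10° × sin 243.0° = -0.12554, so δ = -7.212°.
cos H₀ = −tan(+60.0°) tan(-7.212°) = 0.2192, H₀ = 1.3498 rad.
Bracket: H₀ sin φ sin δ + cos φ cos δ sin H₀ = 1.3498×0.86603×-0.12554 + 0.50000×0.99209×0.97568 = -0.146752 + 0.483981 = 0.337229.
Inverse-square distance factor (a/d)² = 1.0324² = 1.065850.
Q̄ = (S₀/π) × 1.065850 × [bracket] = (814/π) × 1.065850 × 0.337229 = 93.13 W/m².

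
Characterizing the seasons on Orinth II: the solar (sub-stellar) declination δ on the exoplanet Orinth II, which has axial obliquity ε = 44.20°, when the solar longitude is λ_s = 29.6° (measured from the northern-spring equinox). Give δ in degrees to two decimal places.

sin δ = sin ε · sin λ_s = sin 44.20° × sin 29.6° = 0.344359.
δ = arcsin(0.344359) = +20.14°.

δ = +20.14°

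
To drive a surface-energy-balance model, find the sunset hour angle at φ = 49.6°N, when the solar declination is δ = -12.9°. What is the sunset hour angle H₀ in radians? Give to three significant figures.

H₀ = 1.30 rad

cos H₀ = −tan φ · tan δ = −tan(+49.6°) × tan(-12.900°) = 0.2691, so H₀ = 1.2983 rad = 74.39°.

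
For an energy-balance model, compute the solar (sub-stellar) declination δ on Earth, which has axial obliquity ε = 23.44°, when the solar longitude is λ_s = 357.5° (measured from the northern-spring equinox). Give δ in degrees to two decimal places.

δ = -0.99°

sin δ = sin ε · sin λ_s = sin 23.44° × sin 357.5° = -0.017351.
δ = arcsin(-0.017351) = -0.99°.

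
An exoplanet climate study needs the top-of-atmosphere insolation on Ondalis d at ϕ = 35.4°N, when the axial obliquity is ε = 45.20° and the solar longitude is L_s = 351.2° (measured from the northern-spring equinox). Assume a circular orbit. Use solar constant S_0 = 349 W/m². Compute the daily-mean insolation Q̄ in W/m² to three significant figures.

Q̄ ≈ 79.3 W/m²

Solar declination: sin δ = sin ε · sin L_s = sin 45.20° × sin 351.2° = -0.10855, so δ = -6.232°.
cos h₀ = −tan(+35.4°) tan(-6.232°) = 0.0776, h₀ = 1.4931 rad.
Bracket: h₀ sin ϕ sin δ + cos ϕ cos δ sin h₀ = 1.4931×0.57928×-0.10855 + 0.81513×0.99409×0.99698 = -0.093887 + 0.807865 = 0.713978.
Q̄ = (S_0/π) × [bracket] = (349/π) × 0.713978 = 79.32 W/m².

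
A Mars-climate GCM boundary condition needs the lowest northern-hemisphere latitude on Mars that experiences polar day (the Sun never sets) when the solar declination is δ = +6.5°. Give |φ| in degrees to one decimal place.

Polar day requires cos H₀ = −tan φ tan δ ≤ −1, i.e. tan φ tan δ ≥ 1.
The boundary is |tan φ| · |tan δ| = 1, so |φ| = 90° − |δ| = 90° − 6.5° = 83.5° in the northern hemisphere.

|φ| = 83.5°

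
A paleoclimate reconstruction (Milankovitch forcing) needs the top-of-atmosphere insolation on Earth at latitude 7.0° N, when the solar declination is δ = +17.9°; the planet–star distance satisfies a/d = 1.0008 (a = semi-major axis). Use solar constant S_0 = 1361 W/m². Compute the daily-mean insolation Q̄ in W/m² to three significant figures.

Q̄ ≈ 436 W/m²

cos h₀ = −tan(+7.0°) tan(+17.900°) = -0.0397, h₀ = 1.6105 rad.
Bracket: h₀ sin ϕ sin δ + cos ϕ cos δ sin h₀ = 1.6105×0.12187×0.30736 + 0.99255×0.95159×0.99921 = 0.060326 + 0.943754 = 1.004080.
Inverse-square distance factor (a/d)² = 1.0008² = 1.001601.
Q̄ = (S_0/π) × 1.001601 × [bracket] = (1361/π) × 1.001601 × 1.004080 = 435.7 W/m².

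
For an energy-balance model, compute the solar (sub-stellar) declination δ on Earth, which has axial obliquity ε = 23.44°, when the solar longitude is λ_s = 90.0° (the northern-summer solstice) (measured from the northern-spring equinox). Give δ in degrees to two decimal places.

δ = +23.44°

sin δ = sin ε · sin λ_s = sin 23.44° × sin 90.0° = 0.397789.
δ = arcsin(0.397789) = +23.44°.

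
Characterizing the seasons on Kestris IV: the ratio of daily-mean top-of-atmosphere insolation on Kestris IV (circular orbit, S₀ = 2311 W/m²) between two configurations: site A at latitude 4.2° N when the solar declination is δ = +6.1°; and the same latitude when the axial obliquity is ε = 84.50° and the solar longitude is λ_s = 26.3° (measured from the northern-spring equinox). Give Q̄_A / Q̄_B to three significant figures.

Q̄_A / Q̄_B ≈ 1.06

— Configuration A (φ=+4.2°):
cos H₀ = −tan(+4.2°) tan(+6.100°) = -0.0078, H₀ = 1.5786 rad.
Bracket: H₀ sin φ sin δ + cos φ cos δ sin H₀ = 1.5786×0.07324×0.10626 + 0.99731×0.99434×0.99997 = 0.012285 + 0.991635 = 1.003920.
Q̄ = (S₀/π) × [bracket] = (2311/π) × 1.003920 = 738.50 W/m².
— Configuration B (φ=+4.2°):
Solar declination: sin δ = sin ε · sin λ_s = sin 84.50° × sin 26.3° = 0.44103, so δ = +26.170°.
cos H₀ = −tan(+4.2°) tan(+26.170°) = -0.0361, H₀ = 1.6069 rad.
Bracket: H₀ sin φ sin δ + cos φ cos δ sin H₀ = 1.6069×0.07324×0.44103 + 0.99731×0.89749×0.99935 = 0.051905 + 0.894494 = 0.946399.
Q̄ = (S₀/π) × [bracket] = (2311/π) × 0.946399 = 696.18 W/m².
Ratio Q̄_A / Q̄_B = 738.50 / 696.18 = 1.061.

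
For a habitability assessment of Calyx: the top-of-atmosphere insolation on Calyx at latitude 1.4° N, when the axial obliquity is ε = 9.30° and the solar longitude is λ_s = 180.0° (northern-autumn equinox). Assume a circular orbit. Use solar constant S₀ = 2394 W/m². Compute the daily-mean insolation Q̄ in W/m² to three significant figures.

Solar declination: sin δ = sin ε · sin λ_s = sin 9.30° × sin 180.0° = 0.00000, so δ = +0.000°.
cos H₀ = −tan(+1.4°) tan(+0.000°) = -0.0000, H₀ = 1.5708 rad.
Bracket: H₀ sin φ sin δ + cos φ cos δ sin H₀ = 1.5708×0.02443×0.00000 + 0.99970×1.00000×1.00000 = 0.000000 + 0.999700 = 0.999700.
Q̄ = (S₀/π) × [bracket] = (2394/π) × 0.999700 = 761.8 W/m².

Q̄ ≈ 762 W/m²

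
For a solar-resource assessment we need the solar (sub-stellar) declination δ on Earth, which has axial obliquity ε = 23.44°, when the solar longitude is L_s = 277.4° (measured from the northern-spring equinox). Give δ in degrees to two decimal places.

δ = -23.23°

sin δ = sin ε · sin L_s = sin 23.44° × sin 277.4° = -0.394475.
δ = arcsin(-0.394475) = -23.23°.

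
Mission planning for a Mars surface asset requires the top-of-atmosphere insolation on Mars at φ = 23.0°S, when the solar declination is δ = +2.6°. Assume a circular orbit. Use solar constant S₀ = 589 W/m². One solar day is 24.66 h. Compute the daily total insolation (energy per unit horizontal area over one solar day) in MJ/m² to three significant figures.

cos H₀ = −tan(-23.0°) tan(+2.600°) = 0.0193, H₀ = 1.5515 rad.
Bracket: H₀ sin φ sin δ + cos φ cos δ sin H₀ = 1.5515×-0.39073×0.04536 + 0.92050×0.99897×0.99981 = -0.027498 + 0.919377 = 0.891879.
Q̄ = (S₀/π) × [bracket] = (589/π) × 0.891879 = 167.21 W/m².
Daily total = Q̄ × 24.66 h × 3600 s/h = 167.21 × 24.66 × 3600 / 10⁶ = 14.84 MJ/m².

14.8 MJ/m²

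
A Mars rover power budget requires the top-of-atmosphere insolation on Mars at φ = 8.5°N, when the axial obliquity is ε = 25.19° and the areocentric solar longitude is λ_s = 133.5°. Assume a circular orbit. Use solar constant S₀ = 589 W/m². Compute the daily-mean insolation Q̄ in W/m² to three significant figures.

sin δ = sin 25.19° × sin 133.5° = 0.30873, so δ = +17.983°.
cos H₀ = −tan(+8.5°) tan(+17.983°) = -0.0485, H₀ = 1.6193 rad.
Bracket: H₀ sin φ sin δ + cos φ cos δ sin H₀ = 1.6193×0.14781×0.30873 + 0.98902×0.95115×0.99882 = 0.073894 + 0.939596 = 1.013490.
Q̄ = (S₀/π) × [bracket] = (589/π) × 1.013490 = 190.0 W/m².

Q̄ ≈ 190 W/m²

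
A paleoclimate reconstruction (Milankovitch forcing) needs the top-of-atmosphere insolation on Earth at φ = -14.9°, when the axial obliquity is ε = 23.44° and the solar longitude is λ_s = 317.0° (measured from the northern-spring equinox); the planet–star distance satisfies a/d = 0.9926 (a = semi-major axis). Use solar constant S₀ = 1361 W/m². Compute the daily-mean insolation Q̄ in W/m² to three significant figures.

Q̄ ≈ 445 W/m²

Solar declination: sin δ = sin ε · sin λ_s = sin 23.44° × sin 317.0° = -0.27129, so δ = -15.741°.
cos H₀ = −tan(-14.9°) tan(-15.741°) = -0.0750, H₀ = 1.6459 rad.
Bracket: H₀ sin φ sin δ + cos φ cos δ sin H₀ = 1.6459×-0.25713×-0.27129 + 0.96638×0.96250×0.99718 = 0.114813 + 0.927518 = 1.042331.
Inverse-square distance factor (a/d)² = 0.9926² = 0.985255.
Q̄ = (S₀/π) × 0.985255 × [bracket] = (1361/π) × 0.985255 × 1.042331 = 444.9 W/m².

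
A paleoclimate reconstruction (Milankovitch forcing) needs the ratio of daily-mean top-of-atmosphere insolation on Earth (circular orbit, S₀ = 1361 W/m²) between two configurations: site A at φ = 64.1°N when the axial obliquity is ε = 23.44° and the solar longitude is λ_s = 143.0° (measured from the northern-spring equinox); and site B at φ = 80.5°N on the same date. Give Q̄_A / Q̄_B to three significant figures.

— Configuration A (φ=+64.1°):
Solar declination: sin δ = sin ε · sin λ_s = sin 23.44° × sin 143.0° = 0.23940, so δ = +13.851°.
cos H₀ = −tan(+64.1°) tan(+13.851°) = -0.5078, H₀ = 2.1034 rad.
Bracket: H₀ sin φ sin δ + cos φ cos δ sin H₀ = 2.1034×0.89956×0.23940 + 0.43680×0.97092×0.86149 = 0.452977 + 0.365356 = 0.818333.
Q̄ = (S₀/π) × [bracket] = (1361/π) × 0.818333 = 354.52 W/m².
— Configuration B (φ=+80.5°):
cos H₀ = −tan(+80.5°) tan(+13.851°) = -1.4734 ≤ −1 ⇒ polar day, H₀ = π.
Bracket: H₀ sin φ sin δ + cos φ cos δ sin H₀ = 3.1416×0.98629×0.23940 + 0.16505×0.97092×0.00000 = 0.741788 + 0.000000 = 0.741788.
Q̄ = (S₀/π) × [bracket] = (1361/π) × 0.741788 = 321.36 W/m².
Ratio Q̄_A / Q̄_B = 354.52 / 321.36 = 1.103.

Q̄_A / Q̄_B ≈ 1.10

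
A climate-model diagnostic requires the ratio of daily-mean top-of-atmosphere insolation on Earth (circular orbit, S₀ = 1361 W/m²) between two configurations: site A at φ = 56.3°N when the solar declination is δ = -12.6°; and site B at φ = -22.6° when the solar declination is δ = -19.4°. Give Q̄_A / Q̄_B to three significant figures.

Q̄_A / Q̄_B ≈ 0.266

— Configuration A (φ=+56.3°):
cos H₀ = −tan(+56.3°) tan(-12.600°) = 0.3352, H₀ = 1.2290 rad.
Bracket: H₀ sin φ sin δ + cos φ cos δ sin H₀ = 1.2290×0.83195×-0.21814 + 0.55484×0.97592×0.94216 = -0.223041 + 0.510160 = 0.287119.
Q̄ = (S₀/π) × [bracket] = (1361/π) × 0.287119 = 124.39 W/m².
— Configuration B (φ=-22.6°):
cos H₀ = −tan(-22.6°) tan(-19.400°) = -0.1466, H₀ = 1.7179 rad.
Bracket: H₀ sin φ sin δ + cos φ cos δ sin H₀ = 1.7179×-0.38430×-0.33216 + 0.92321×0.94322×0.98920 = 0.219288 + 0.861386 = 1.080674.
Q̄ = (S₀/π) × [bracket] = (1361/π) × 1.080674 = 468.17 W/m².
Ratio Q̄_A / Q̄_B = 124.39 / 468.17 = 0.2657.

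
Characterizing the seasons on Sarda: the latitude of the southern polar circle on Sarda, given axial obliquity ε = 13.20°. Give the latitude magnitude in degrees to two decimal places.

The polar circle is the lowest latitude that experiences at least one full rotation of continuous darkness at the northern-summer solstice; it lies at |φ| = 90° − ε = 90° − 13.20° = 76.80°.

76.80°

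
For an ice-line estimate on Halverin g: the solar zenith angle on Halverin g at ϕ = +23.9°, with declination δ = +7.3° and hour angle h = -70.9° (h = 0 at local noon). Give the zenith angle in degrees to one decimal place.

θ_z = 69.6°

cos θ_z = sin ϕ sin δ + cos ϕ cos δ cos h = 0.051479 + 0.296735 = 0.348214.
θ_z = arccos(0.348214) = 69.6°.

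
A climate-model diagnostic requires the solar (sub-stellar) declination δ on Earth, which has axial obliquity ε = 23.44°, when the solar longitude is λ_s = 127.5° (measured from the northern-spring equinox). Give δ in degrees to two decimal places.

sin δ = sin ε · sin λ_s = sin 23.44° × sin 127.5° = 0.315587.
δ = arcsin(0.315587) = +18.40°.

δ = +18.40°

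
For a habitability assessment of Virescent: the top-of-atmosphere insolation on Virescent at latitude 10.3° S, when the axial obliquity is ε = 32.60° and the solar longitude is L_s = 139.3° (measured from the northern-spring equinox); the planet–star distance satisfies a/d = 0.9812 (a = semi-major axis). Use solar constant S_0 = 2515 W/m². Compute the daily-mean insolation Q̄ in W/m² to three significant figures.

Solar declination: sin δ = sin ε · sin L_s = sin 32.60° × sin 139.3° = 0.35133, so δ = +20.569°.
cos h₀ = −tan(-10.3°) tan(+20.569°) = 0.0682, h₀ = 1.5025 rad.
Bracket: h₀ sin ϕ sin δ + cos ϕ cos δ sin h₀ = 1.5025×-0.17880×0.35133 + 0.98389×0.93625×0.99767 = -0.094384 + 0.919021 = 0.824637.
Inverse-square distance factor (a/d)² = 0.9812² = 0.962753.
Q̄ = (S_0/π) × 0.962753 × [bracket] = (2515/π) × 0.962753 × 0.824637 = 635.6 W/m².

Q̄ ≈ 636 W/m²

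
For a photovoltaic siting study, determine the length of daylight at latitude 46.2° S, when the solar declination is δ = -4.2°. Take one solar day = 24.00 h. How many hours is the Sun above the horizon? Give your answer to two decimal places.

12.59 h

cos H₀ = −tan φ · tan δ = −tan(-46.2°) × tan(-4.200°) = -0.0766, so H₀ = 1.6474 rad = 94.39°.
Daylight = 2H₀/(2π) × 24.00 h = (1.6474/π) × 24.00 = 12.59 h.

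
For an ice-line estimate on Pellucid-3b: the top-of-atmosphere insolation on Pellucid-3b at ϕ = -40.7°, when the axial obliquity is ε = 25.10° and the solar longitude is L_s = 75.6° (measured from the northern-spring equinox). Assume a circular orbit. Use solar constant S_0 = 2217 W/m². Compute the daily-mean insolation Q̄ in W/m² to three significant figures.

Solar declination: sin δ = sin ε · sin L_s = sin 25.10° × sin 75.6° = 0.41087, so δ = +24.260°.
cos h₀ = −tan(-40.7°) tan(+24.260°) = 0.3876, h₀ = 1.1727 rad.
Bracket: h₀ sin ϕ sin δ + cos ϕ cos δ sin h₀ = 1.1727×-0.65210×0.41087 + 0.75813×0.91169×0.92181 = -0.314200 + 0.637136 = 0.322936.
Q̄ = (S_0/π) × [bracket] = (2217/π) × 0.322936 = 227.9 W/m².

Q̄ ≈ 228 W/m²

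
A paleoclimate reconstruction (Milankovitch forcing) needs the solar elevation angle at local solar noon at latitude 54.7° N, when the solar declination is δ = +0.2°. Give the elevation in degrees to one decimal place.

35.5°

At local noon the hour angle is zero, so the zenith angle equals |φ − δ| = |+54.7° − (+0.200°)| = 54.500°.
Elevation = 90° − 54.500° = 35.5°.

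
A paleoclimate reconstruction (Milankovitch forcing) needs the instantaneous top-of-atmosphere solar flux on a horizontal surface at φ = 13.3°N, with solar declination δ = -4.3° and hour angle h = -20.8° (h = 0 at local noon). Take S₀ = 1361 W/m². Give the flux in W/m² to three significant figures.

1.21e+03 W/m²

cos θ_z = sin φ sin δ + cos φ cos δ cos h = -0.017249 + 0.907192 = 0.889943.
Flux = S₀ · cos θ_z = 1361 × 0.889943 = 1211 W/m².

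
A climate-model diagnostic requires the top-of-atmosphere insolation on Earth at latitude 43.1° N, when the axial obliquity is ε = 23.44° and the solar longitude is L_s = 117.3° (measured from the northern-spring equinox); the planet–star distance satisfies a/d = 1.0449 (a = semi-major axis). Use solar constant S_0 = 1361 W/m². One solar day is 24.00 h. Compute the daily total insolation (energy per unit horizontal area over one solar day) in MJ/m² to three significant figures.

45.2 MJ/m²

Solar declination: sin δ = sin ε · sin L_s = sin 23.44° × sin 117.3° = 0.35348, so δ = +20.700°.
cos h₀ = −tan(+43.1°) tan(+20.700°) = -0.3536, h₀ = 1.9322 rad.
Bracket: h₀ sin ϕ sin δ + cos ϕ cos δ sin h₀ = 1.9322×0.68327×0.35348 + 0.73016×0.93544×0.93539 = 0.466669 + 0.638891 = 1.105560.
Inverse-square distance factor (a/d)² = 1.0449² = 1.091816.
Q̄ = (S_0/π) × 1.091816 × [bracket] = (1361/π) × 1.091816 × 1.105560 = 522.93 W/m².
Daily total = Q̄ × 24.00 h × 3600 s/h = 522.93 × 24.00 × 3600 / 10⁶ = 45.18 MJ/m².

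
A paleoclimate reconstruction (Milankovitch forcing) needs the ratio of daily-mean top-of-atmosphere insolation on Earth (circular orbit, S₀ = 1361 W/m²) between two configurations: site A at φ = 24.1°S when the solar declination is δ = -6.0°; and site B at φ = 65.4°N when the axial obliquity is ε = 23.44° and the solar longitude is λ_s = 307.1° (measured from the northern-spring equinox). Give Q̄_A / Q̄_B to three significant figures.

— Configuration A (φ=-24.1°):
cos H₀ = −tan(-24.1°) tan(-6.000°) = -0.0470, H₀ = 1.6178 rad.
Bracket: H₀ sin φ sin δ + cos φ cos δ sin H₀ = 1.6178×-0.40833×-0.10453 + 0.91283×0.99452×0.99889 = 0.069052 + 0.906820 = 0.975872.
Q̄ = (S₀/π) × [bracket] = (1361/π) × 0.975872 = 422.77 W/m².
— Configuration B (φ=+65.4°):
Solar declination: sin δ = sin ε · sin λ_s = sin 23.44° × sin 307.1° = -0.31727, so δ = -18.498°.
cos H₀ = −tan(+65.4°) tan(-18.498°) = 0.7307, H₀ = 0.7514 rad.
Bracket: H₀ sin φ sin δ + cos φ cos δ sin H₀ = 0.7514×0.90924×-0.31727 + 0.41628×0.94834×0.68267 = -0.216760 + 0.269501 = 0.052741.
Q̄ = (S₀/π) × [bracket] = (1361/π) × 0.052741 = 22.848 W/m².
Ratio Q̄_A / Q̄_B = 422.77 / 22.848 = 18.50.

Q̄_A / Q̄_B ≈ 18.5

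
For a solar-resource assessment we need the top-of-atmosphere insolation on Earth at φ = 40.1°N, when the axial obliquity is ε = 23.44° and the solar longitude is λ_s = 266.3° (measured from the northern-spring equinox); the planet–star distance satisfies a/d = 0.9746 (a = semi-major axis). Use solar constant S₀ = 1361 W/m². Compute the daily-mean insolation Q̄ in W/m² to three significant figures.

Q̄ ≈ 143 W/m²

Solar declination: sin δ = sin ε · sin λ_s = sin 23.44° × sin 266.3° = -0.39696, so δ = -23.388°.
cos H₀ = −tan(+40.1°) tan(-23.388°) = 0.3642, H₀ = 1.1980 rad.
Bracket: H₀ sin φ sin δ + cos φ cos δ sin H₀ = 1.1980×0.64412×-0.39696 + 0.76492×0.91784×0.93132 = -0.306316 + 0.653856 = 0.347540.
Inverse-square distance factor (a/d)² = 0.9746² = 0.949845.
Q̄ = (S₀/π) × 0.949845 × [bracket] = (1361/π) × 0.949845 × 0.347540 = 143.0 W/m².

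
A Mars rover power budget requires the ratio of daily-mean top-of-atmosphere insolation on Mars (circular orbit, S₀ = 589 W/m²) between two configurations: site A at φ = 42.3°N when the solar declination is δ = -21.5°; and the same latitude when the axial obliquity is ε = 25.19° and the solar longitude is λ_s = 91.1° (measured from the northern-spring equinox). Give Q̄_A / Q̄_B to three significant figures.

— Configuration A (φ=+42.3°):
cos H₀ = −tan(+42.3°) tan(-21.500°) = 0.3584, H₀ = 1.2042 rad.
Bracket: H₀ sin φ sin δ + cos φ cos δ sin H₀ = 1.2042×0.67301×-0.36650 + 0.73963×0.93042×0.93356 = -0.297026 + 0.642445 = 0.345419.
Q̄ = (S₀/π) × [bracket] = (589/π) × 0.345419 = 64.761 W/m².
— Configuration B (φ=+42.3°):
Solar declination: sin δ = sin ε · sin λ_s = sin 25.19° × sin 91.1° = 0.42554, so δ = +25.185°.
cos H₀ = −tan(+42.3°) tan(+25.185°) = -0.4279, H₀ = 2.0130 rad.
Bracket: H₀ sin φ sin δ + cos φ cos δ sin H₀ = 2.0130×0.67301×0.42554 + 0.73963×0.90494×0.90383 = 0.576508 + 0.604952 = 1.181460.
Q̄ = (S₀/π) × [bracket] = (589/π) × 1.181460 = 221.51 W/m².
Ratio Q̄_A / Q̄_B = 64.761 / 221.51 = 0.2924.

Q̄_A / Q̄_B ≈ 0.292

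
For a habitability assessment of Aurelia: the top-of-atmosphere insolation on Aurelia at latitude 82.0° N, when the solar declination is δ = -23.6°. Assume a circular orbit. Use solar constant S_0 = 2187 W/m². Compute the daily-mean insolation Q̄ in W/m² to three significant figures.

cos h₀ = −tan(+82.0°) tan(-23.600°) = 3.1086 ≥ 1 ⇒ polar night, h₀ = 0 and Q̄ = 0.

Q̄ ≈ 0.00 W/m²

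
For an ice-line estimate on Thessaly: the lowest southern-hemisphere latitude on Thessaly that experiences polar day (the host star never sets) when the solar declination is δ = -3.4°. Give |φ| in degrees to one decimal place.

Polar day requires cos H₀ = −tan φ tan δ ≤ −1, i.e. tan φ tan δ ≥ 1.
The boundary is |tan φ| · |tan δ| = 1, so |φ| = 90° − |δ| = 90° − 3.4° = 86.6° in the southern hemisphere.

|φ| = 86.6°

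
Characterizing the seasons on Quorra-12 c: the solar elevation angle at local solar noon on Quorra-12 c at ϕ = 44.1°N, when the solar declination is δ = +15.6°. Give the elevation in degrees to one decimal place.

At local noon the hour angle is zero, so the zenith angle equals |ϕ − δ| = |+44.1° − (+15.600°)| = 28.500°.
Elevation = 90° − 28.500° = 61.5°.

61.5°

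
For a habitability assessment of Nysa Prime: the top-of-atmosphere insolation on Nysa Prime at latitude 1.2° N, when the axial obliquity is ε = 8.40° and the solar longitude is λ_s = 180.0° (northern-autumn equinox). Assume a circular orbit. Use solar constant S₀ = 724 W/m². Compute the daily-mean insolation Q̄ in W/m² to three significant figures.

Solar declination: sin δ = sin ε · sin λ_s = sin 8.40° × sin 180.0° = 0.00000, so δ = +0.000°.
cos H₀ = −tan(+1.2°) tan(+0.000°) = -0.0000, H₀ = 1.5708 rad.
Bracket: H₀ sin φ sin δ + cos φ cos δ sin H₀ = 1.5708×0.02094×0.00000 + 0.99978×1.00000×1.00000 = 0.000000 + 0.999780 = 0.999780.
Q̄ = (S₀/π) × [bracket] = (724/π) × 0.999780 = 230.4 W/m².

Q̄ ≈ 230 W/m²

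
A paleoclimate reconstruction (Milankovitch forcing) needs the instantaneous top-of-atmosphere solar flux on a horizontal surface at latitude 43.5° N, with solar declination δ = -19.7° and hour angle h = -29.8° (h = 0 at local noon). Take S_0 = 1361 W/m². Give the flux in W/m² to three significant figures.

cos θ_z = sin ϕ sin δ + cos ϕ cos δ cos h = -0.232041 + 0.592613 = 0.360572.
Flux = S_0 · cos θ_z = 1361 × 0.360572 = 490.7 W/m².

491 W/m²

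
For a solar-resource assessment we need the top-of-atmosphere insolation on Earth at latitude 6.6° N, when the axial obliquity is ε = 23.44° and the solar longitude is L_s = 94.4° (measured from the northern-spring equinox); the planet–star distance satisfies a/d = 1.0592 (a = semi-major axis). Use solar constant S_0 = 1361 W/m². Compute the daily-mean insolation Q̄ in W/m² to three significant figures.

Q̄ ≈ 479 W/m²

Solar declination: sin δ = sin ε · sin L_s = sin 23.44° × sin 94.4° = 0.39662, so δ = +23.367°.
cos h₀ = −tan(+6.6°) tan(+23.367°) = -0.0500, h₀ = 1.6208 rad.
Bracket: h₀ sin ϕ sin δ + cos ϕ cos δ sin h₀ = 1.6208×0.11494×0.39662 + 0.99337×0.91798×0.99875 = 0.073888 + 0.910754 = 0.984642.
Inverse-square distance factor (a/d)² = 1.0592² = 1.121905.
Q̄ = (S_0/π) × 1.121905 × [bracket] = (1361/π) × 1.121905 × 0.984642 = 478.6 W/m².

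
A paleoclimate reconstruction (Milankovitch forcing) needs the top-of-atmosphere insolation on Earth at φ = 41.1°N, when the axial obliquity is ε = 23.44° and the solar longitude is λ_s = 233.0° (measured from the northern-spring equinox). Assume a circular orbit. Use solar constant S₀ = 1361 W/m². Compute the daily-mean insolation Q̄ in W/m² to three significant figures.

Solar declination: sin δ = sin ε · sin λ_s = sin 23.44° × sin 233.0° = -0.31769, so δ = -18.523°.
cos H₀ = −tan(+41.1°) tan(-18.523°) = 0.2923, H₀ = 1.2742 rad.
Bracket: H₀ sin φ sin δ + cos φ cos δ sin H₀ = 1.2742×0.65738×-0.31769 + 0.75356×0.94820×0.95633 = -0.266108 + 0.683322 = 0.417214.
Q̄ = (S₀/π) × [bracket] = (1361/π) × 0.417214 = 180.7 W/m².

Q̄ ≈ 181 W/m²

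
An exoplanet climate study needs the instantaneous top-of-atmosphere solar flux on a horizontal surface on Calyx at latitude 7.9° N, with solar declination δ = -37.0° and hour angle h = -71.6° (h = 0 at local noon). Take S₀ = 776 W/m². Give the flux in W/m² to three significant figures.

130 W/m²

cos θ_z = sin φ sin δ + cos φ cos δ cos h = -0.082716 + 0.249696 = 0.166980.
Flux = S₀ · cos θ_z = 776 × 0.166980 = 129.6 W/m².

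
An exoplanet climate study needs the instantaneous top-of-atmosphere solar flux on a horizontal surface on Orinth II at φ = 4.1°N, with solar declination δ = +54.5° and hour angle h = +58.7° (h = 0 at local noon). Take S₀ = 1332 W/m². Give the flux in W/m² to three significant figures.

478 W/m²

cos θ_z = sin φ sin δ + cos φ cos δ cos h = 0.058207 + 0.300914 = 0.359121.
Flux = S₀ · cos θ_z = 1332 × 0.359121 = 478.3 W/m².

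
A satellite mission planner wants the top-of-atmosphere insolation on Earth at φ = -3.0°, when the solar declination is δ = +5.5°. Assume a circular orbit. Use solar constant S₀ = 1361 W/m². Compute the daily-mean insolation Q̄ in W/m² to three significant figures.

Q̄ ≈ 427 W/m²

cos H₀ = −tan(-3.0°) tan(+5.500°) = 0.0050, H₀ = 1.5658 rad.
Bracket: H₀ sin φ sin δ + cos φ cos δ sin H₀ = 1.5658×-0.05234×0.09585 + 0.99863×0.99540×0.99999 = -0.007855 + 0.994026 = 0.986171.
Q̄ = (S₀/π) × [bracket] = (1361/π) × 0.986171 = 427.2 W/m².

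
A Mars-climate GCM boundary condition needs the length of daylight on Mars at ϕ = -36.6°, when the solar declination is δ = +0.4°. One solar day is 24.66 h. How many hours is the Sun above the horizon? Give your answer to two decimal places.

12.29 h

cos h₀ = −tan ϕ · tan δ = −tan(-36.6°) × tan(+0.400°) = 0.0052, so h₀ = 1.5656 rad = 89.70°.
Daylight = 2h₀/(2π) × 24.66 h = (1.5656/π) × 24.66 = 12.29 h.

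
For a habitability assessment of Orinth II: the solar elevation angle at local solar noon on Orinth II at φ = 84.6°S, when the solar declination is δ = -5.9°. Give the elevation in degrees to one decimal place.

11.3°

At local noon the hour angle is zero, so the zenith angle equals |φ − δ| = |-84.6° − (-5.900°)| = 78.700°.
Elevation = 90° − 78.700° = 11.3°.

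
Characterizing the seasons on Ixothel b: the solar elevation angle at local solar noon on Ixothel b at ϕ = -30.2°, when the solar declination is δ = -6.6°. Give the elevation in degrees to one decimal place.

At local noon the hour angle is zero, so the zenith angle equals |ϕ − δ| = |-30.2° − (-6.600°)| = 23.600°.
Elevation = 90° − 23.600° = 66.4°.

66.4°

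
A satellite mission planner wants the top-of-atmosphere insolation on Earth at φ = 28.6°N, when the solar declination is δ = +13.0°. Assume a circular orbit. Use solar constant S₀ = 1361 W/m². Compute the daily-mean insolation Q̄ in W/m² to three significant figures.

Q̄ ≈ 447 W/m²

cos H₀ = −tan(+28.6°) tan(+13.000°) = -0.1259, H₀ = 1.6970 rad.
Bracket: H₀ sin φ sin δ + cos φ cos δ sin H₀ = 1.6970×0.47869×0.22495 + 0.87798×0.97437×0.99205 = 0.182735 + 0.848676 = 1.031411.
Q̄ = (S₀/π) × [bracket] = (1361/π) × 1.031411 = 446.8 W/m².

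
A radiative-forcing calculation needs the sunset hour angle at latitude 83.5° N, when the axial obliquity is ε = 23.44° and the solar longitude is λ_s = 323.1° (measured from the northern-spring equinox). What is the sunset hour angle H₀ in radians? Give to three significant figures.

Solar declination: sin δ = sin ε · sin λ_s = sin 23.44° × sin 323.1° = -0.23884, so δ = -13.818°.
cos H₀ = −tan φ · tan δ = 2.1588 ≥ 1, so the Sun never rises (polar night) and H₀ = 0.

H₀ = 0.00 rad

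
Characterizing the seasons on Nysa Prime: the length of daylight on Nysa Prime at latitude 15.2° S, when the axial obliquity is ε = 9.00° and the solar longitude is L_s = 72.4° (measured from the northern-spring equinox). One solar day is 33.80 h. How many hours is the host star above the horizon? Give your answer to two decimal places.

16.46 h

Solar declination: sin δ = sin ε · sin L_s = sin 9.00° × sin 72.4° = 0.14911, so δ = +8.575°.
cos h₀ = −tan ϕ · tan δ = −tan(-15.2°) × tan(+8.575°) = 0.0410, so h₀ = 1.5298 rad = 87.65°.
Daylight = 2h₀/(2π) × 33.80 h = (1.5298/π) × 33.80 = 16.46 h.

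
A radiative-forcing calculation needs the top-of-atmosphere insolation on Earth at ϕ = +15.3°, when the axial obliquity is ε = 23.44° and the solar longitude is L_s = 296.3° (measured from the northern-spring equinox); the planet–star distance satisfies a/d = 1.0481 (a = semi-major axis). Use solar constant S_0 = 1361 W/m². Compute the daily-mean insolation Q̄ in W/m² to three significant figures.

Q̄ ≈ 361 W/m²

Solar declination: sin δ = sin ε · sin L_s = sin 23.44° × sin 296.3° = -0.35661, so δ = -20.892°.
cos h₀ = −tan(+15.3°) tan(-20.892°) = 0.1044, h₀ = 1.4662 rad.
Bracket: h₀ sin ϕ sin δ + cos ϕ cos δ sin h₀ = 1.4662×0.26387×-0.35661 + 0.96456×0.93425×0.99453 = -0.137967 + 0.896211 = 0.758244.
Inverse-square distance factor (a/d)² = 1.0481² = 1.098514.
Q̄ = (S_0/π) × 1.098514 × [bracket] = (1361/π) × 1.098514 × 0.758244 = 360.8 W/m².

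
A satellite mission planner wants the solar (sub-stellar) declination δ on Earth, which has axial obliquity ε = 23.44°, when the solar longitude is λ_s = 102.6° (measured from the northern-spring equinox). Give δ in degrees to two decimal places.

δ = +22.84°

sin δ = sin ε · sin λ_s = sin 23.44° × sin 102.6° = 0.388208.
δ = arcsin(0.388208) = +22.84°.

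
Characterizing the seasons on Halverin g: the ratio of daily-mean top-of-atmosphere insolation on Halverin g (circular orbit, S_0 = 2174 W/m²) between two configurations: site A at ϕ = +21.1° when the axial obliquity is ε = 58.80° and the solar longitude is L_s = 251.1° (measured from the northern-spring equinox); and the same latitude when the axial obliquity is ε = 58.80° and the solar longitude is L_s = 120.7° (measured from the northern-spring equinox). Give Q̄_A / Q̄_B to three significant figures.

— Configuration A (ϕ=+21.1°):
Solar declination: sin δ = sin ε · sin L_s = sin 58.80° × sin 251.1° = -0.80925, so δ = -54.022°.
cos h₀ = −tan(+21.1°) tan(-54.022°) = 0.5315, h₀ = 1.0104 rad.
Bracket: h₀ sin ϕ sin δ + cos ϕ cos δ sin h₀ = 1.0104×0.36000×-0.80925 + 0.93295×0.58747×0.84703 = -0.294360 + 0.464240 = 0.169880.
Q̄ = (S_0/π) × [bracket] = (2174/π) × 0.169880 = 117.56 W/m².
— Configuration B (ϕ=+21.1°):
Solar declination: sin δ = sin ε · sin L_s = sin 58.80° × sin 120.7° = 0.73549, so δ = +47.348°.
cos h₀ = −tan(+21.1°) tan(+47.348°) = -0.4189, h₀ = 2.0030 rad.
Bracket: h₀ sin ϕ sin δ + cos ϕ cos δ sin h₀ = 2.0030×0.36000×0.73549 + 0.93295×0.67754×0.90805 = 0.530347 + 0.573988 = 1.104335.
Q̄ = (S_0/π) × [bracket] = (2174/π) × 1.104335 = 764.21 W/m².
Ratio Q̄_A / Q̄_B = 117.56 / 764.21 = 0.1538.

Q̄_A / Q̄_B ≈ 0.154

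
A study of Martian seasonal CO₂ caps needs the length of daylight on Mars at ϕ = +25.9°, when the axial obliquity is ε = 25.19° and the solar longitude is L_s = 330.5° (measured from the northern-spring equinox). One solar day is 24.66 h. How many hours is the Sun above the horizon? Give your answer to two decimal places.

11.51 h

Solar declination: sin δ = sin ε · sin L_s = sin 25.19° × sin 330.5° = -0.20959, so δ = -12.098°.
cos h₀ = −tan ϕ · tan δ = −tan(+25.9°) × tan(-12.098°) = 0.1041, so h₀ = 1.4665 rad = 84.03°.
Daylight = 2h₀/(2π) × 24.66 h = (1.4665/π) × 24.66 = 11.51 h.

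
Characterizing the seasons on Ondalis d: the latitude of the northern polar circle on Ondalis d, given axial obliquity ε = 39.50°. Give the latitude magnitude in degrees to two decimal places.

50.50°

The polar circle is the lowest latitude that experiences at least one full rotation of continuous daylight at the northern-summer solstice; it lies at |ϕ| = 90° − ε = 90° − 39.50° = 50.50°.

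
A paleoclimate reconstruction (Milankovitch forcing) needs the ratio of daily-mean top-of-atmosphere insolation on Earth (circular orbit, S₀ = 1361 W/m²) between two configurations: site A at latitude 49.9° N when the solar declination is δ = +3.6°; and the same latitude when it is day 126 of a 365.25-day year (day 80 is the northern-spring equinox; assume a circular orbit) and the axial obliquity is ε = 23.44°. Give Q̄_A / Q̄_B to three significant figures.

Q̄_A / Q̄_B ≈ 0.723

— Configuration A (φ=+49.9°):
cos H₀ = −tan(+49.9°) tan(+3.600°) = -0.0747, H₀ = 1.6456 rad.
Bracket: H₀ sin φ sin δ + cos φ cos δ sin H₀ = 1.6456×0.76492×0.06279 + 0.64412×0.99803×0.99721 = 0.079037 + 0.641058 = 0.720095.
Q̄ = (S₀/π) × [bracket] = (1361/π) × 0.720095 = 311.96 W/m².
— Configuration B (φ=+49.9°):
Solar longitude: λ_s = 360° × (126 − 80)/365.25 = 45.339°.
sin δ = sin 23.44° × sin 45.339° = 0.28294, so δ = +16.436°.
cos H₀ = −tan(+49.9°) tan(+16.436°) = -0.3503, H₀ = 1.9287 rad.
Bracket: H₀ sin φ sin δ + cos φ cos δ sin H₀ = 1.9287×0.76492×0.28294 + 0.64412×0.95914×0.93663 = 0.417422 + 0.578651 = 0.996073.
Q̄ = (S₀/π) × [bracket] = (1361/π) × 0.996073 = 431.52 W/m².
Ratio Q̄_A / Q̄_B = 311.96 / 431.52 = 0.7229.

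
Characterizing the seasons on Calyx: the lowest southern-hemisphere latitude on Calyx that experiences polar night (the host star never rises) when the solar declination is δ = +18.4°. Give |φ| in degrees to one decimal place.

Polar night requires cos H₀ = −tan φ tan δ ≥ 1, i.e. tan φ tan δ ≤ −1.
The boundary is |tan φ| · |tan δ| = 1, so |φ| = 90° − |δ| = 90° − 18.4° = 71.6° in the southern hemisphere.

|φ| = 71.6°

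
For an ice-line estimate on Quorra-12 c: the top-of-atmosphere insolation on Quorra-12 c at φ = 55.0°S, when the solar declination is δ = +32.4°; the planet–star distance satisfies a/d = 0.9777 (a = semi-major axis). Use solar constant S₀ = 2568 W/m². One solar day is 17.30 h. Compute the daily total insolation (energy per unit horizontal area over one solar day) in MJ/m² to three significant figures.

cos H₀ = −tan(-55.0°) tan(+32.400°) = 0.9063, H₀ = 0.4363 rad.
Bracket: H₀ sin φ sin δ + cos φ cos δ sin H₀ = 0.4363×-0.81915×0.53583 + 0.57358×0.84433×0.42257 = -0.191503 + 0.204647 = 0.013144.
Inverse-square distance factor (a/d)² = 0.9777² = 0.955897.
Q̄ = (S₀/π) × 0.955897 × [bracket] = (2568/π) × 0.955897 × 0.013144 = 10.270 W/m².
Daily total = Q̄ × 17.30 h × 3600 s/h = 10.270 × 17.30 × 3600 / 10⁶ = 0.6396 MJ/m².

0.640 MJ/m²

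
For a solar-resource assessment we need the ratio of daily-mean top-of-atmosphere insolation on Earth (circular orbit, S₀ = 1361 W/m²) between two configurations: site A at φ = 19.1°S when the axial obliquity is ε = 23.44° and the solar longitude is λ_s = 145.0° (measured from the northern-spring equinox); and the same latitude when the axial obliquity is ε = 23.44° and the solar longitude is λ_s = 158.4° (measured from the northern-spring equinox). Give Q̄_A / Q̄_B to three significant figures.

— Configuration A (φ=-19.1°):
Solar declination: sin δ = sin ε · sin λ_s = sin 23.44° × sin 145.0° = 0.22816, so δ = +13.189°.
cos H₀ = −tan(-19.1°) tan(+13.189°) = 0.0811, H₀ = 1.4896 rad.
Bracket: H₀ sin φ sin δ + cos φ cos δ sin H₀ = 1.4896×-0.32722×0.22816 + 0.94495×0.97362×0.99670 = -0.111211 + 0.916986 = 0.805775.
Q̄ = (S₀/π) × [bracket] = (1361/π) × 0.805775 = 349.08 W/m².
— Configuration B (φ=-19.1°):
Solar declination: sin δ = sin ε · sin λ_s = sin 23.44° × sin 158.4° = 0.14644, so δ = +8.420°.
cos H₀ = −tan(-19.1°) tan(+8.420°) = 0.0513, H₀ = 1.5195 rad.
Bracket: H₀ sin φ sin δ + cos φ cos δ sin H₀ = 1.5195×-0.32722×0.14644 + 0.94495×0.98922×0.99869 = -0.072812 + 0.933539 = 0.860727.
Q̄ = (S₀/π) × [bracket] = (1361/π) × 0.860727 = 372.88 W/m².
Ratio Q̄_A / Q̄_B = 349.08 / 372.88 = 0.9362.

Q̄_A / Q̄_B ≈ 0.936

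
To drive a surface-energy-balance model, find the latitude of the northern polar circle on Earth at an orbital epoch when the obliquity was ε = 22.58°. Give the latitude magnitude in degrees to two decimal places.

67.42°

The polar circle is the lowest latitude that experiences at least one full rotation of continuous daylight at the northern-summer solstice; it lies at |ϕ| = 90° − ε = 90° − 22.58° = 67.42°.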